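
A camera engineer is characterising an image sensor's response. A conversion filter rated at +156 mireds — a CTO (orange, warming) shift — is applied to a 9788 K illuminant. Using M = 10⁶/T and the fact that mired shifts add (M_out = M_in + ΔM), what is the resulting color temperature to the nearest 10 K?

3870 K

M_in = 10⁶/9788 = 102.17 mireds.
M_out = 102.17 + (+156) = 258.17 mireds.
T_out = 10⁶/258.17 = 3873.5 K → 3870 K.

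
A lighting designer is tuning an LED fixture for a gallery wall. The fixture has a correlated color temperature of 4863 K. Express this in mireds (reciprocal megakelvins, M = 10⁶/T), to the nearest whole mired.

206 mireds

M = 10⁶ / 4863 = 205.634 → 206 mireds.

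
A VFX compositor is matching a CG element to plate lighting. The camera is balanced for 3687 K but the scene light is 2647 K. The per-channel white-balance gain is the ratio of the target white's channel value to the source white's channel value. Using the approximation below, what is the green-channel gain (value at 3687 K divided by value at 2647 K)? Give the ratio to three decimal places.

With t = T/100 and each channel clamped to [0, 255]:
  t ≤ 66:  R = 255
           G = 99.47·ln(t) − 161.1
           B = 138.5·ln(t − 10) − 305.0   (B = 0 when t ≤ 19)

1.200

At 2647 K (t = 26.47):
  G = 99.47·ln 26.47 − 161.1 = 99.47·3.2760 − 161.1 = 164.765.
At 3687 K (t = 36.87):
  G = 99.47·ln 36.87 − 161.1 = 99.47·3.6074 − 161.1 = 197.728.
Gain = 197.728 / 164.765 = 1.2001 → 1.200.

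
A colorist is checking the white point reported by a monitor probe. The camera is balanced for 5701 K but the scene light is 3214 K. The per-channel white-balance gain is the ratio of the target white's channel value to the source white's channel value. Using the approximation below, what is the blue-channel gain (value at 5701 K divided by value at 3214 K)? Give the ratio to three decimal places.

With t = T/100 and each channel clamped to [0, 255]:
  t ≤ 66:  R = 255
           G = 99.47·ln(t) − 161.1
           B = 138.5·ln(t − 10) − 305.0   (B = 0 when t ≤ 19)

At 3214 K (t = 32.14):
  B = 138.5·ln(32.14 − 10) − 305.0 = 138.5·ln 22.14 − 305.0 = 138.5·3.0974 − 305.0 = 123.988.
At 5701 K (t = 57.01):
  B = 138.5·ln(57.01 − 10) − 305.0 = 138.5·ln 47.01 − 305.0 = 138.5·3.8504 − 305.0 = 228.275.
Gain = 228.275 / 123.988 = 1.8411 → 1.841.

1.841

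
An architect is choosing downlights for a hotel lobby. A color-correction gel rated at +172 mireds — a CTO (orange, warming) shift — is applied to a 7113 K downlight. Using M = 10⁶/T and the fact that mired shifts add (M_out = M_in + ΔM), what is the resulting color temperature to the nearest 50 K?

M_in = 10⁶/7113 = 140.59 mireds.
M_out = 140.59 + (+172) = 312.59 mireds.
T_out = 10⁶/312.59 = 3199.1 K → 3200 K.

3200 K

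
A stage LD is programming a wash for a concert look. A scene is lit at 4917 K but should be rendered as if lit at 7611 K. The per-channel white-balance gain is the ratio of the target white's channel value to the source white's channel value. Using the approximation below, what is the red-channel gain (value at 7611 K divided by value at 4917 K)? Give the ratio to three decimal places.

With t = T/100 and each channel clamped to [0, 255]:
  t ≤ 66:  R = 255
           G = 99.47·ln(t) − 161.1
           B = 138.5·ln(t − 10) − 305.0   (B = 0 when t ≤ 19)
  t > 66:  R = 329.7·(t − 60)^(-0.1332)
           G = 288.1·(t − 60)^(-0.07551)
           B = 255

At 4917 K (t = 49.17):
  R = 255 by definition for t ≤ 66.
At 7611 K (t = 76.11):
  R = 329.7·(76.11 − 60)^(-0.1332) = 329.7·16.11^(-0.1332) = 329.7·0.69058 = 227.685.
Gain = 227.685 / 255.000 = 0.8929 → 0.893.

0.893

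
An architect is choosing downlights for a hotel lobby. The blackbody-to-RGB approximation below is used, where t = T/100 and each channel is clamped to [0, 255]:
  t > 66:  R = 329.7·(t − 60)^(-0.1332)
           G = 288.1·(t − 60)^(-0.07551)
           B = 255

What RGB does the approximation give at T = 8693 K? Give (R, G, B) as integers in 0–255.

t = 8693/100 = 86.93; the t > 66 branch applies.
R = 329.7·(86.93 − 60)^(-0.1332) = 329.7·26.93^(-0.1332) = 329.7·0.64490 = 212.624.
G = 288.1·(86.93 − 60)^(-0.07551) = 288.1·26.93^(-0.07551) = 288.1·0.77984 = 224.671.
B = 255 by definition for t > 66.
Rounded: (213, 225, 255).

(213, 225, 255)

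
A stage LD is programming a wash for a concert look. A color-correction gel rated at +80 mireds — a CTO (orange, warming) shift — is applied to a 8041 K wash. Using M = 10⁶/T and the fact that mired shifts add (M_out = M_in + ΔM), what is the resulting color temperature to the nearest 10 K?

M_in = 10⁶/8041 = 124.36 mireds.
M_out = 124.36 + (+80) = 204.36 mireds.
T_out = 10⁶/204.36 = 4893.3 K → 4890 K.

4890 K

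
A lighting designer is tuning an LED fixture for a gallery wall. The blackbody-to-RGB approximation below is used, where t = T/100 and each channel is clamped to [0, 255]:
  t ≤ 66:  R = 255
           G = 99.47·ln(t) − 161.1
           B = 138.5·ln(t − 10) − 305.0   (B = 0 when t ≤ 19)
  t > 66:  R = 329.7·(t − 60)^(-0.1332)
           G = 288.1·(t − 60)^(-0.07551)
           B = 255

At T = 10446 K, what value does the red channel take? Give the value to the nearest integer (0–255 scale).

t = 10446/100 = 104.46; the t > 66 branch applies.
R = 329.7·(104.46 − 60)^(-0.1332) = 329.7·44.46^(-0.1332) = 329.7·0.60324 = 198.888.
Rounded: 199.

199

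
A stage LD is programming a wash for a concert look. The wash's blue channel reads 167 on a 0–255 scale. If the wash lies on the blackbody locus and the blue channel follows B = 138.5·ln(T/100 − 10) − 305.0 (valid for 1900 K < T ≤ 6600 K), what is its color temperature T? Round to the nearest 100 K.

4000 K

ln(t − 10) = (167 + 305.0) / 138.5 = 3.4079.
t − 10 = e^3.4079 = 30.203, so t = 40.203.
T = 100·t = 4020 K → 4000 K to the nearest 100 K.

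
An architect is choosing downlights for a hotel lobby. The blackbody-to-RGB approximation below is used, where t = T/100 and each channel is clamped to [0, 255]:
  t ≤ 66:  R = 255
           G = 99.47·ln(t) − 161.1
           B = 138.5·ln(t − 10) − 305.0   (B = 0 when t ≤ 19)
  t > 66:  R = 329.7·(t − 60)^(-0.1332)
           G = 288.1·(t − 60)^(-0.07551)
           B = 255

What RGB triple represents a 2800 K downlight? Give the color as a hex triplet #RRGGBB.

t = 2800/100 = 28; the t ≤ 66 branch applies.
R = 255 by definition for t ≤ 66.
G = 99.47·ln 28 − 161.1 = 99.47·3.3322 − 161.1 = 170.354.
B = 138.5·ln(28 − 10) − 305.0 = 138.5·ln 18 − 305.0 = 138.5·2.8904 − 305.0 = 95.316.
Rounded: (255, 170, 95).
In hex: #FFAA5F.

#FFAA5F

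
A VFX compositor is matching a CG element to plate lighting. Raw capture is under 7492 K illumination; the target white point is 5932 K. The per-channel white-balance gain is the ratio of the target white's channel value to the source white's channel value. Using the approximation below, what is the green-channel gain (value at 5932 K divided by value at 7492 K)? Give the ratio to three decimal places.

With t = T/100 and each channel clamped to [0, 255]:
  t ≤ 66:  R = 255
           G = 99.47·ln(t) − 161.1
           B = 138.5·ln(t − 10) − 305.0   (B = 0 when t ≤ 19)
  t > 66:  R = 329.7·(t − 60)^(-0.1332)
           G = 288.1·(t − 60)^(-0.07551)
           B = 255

At 7492 K (t = 74.92):
  G = 288.1·(74.92 − 60)^(-0.07551) = 288.1·14.92^(-0.07551) = 288.1·0.81540 = 234.916.
At 5932 K (t = 59.32):
  G = 99.47·ln 59.32 − 161.1 = 99.47·4.0829 − 161.1 = 245.031.
Gain = 245.031 / 234.916 = 1.0431 → 1.043.

1.043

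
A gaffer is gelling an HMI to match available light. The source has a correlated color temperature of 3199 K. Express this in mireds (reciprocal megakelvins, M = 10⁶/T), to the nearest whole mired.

M = 10⁶ / 3199 = 312.598 → 313 mireds.

313 mireds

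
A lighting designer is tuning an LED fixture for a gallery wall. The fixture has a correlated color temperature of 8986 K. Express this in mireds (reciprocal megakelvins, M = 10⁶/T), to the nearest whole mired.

M = 10⁶ / 8986 = 111.284 → 111 mireds.

111 mireds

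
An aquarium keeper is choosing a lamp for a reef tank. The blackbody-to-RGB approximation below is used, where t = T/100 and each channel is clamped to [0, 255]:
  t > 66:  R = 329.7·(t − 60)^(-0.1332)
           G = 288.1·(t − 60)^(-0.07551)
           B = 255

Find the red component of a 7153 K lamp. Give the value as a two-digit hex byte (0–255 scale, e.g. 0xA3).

0xEE

t = 7153/100 = 71.53; the t > 66 branch applies.
R = 329.7·(71.53 − 60)^(-0.1332) = 329.7·11.53^(-0.1332) = 329.7·0.72205 = 238.058.
Rounded: 238; in hex, 0xEE.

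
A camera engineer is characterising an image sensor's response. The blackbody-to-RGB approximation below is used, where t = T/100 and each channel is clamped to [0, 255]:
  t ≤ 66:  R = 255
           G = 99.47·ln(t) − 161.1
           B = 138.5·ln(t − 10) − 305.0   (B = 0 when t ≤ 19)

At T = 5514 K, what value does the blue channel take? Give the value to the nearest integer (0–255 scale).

223

t = 5514/100 = 55.14; the t ≤ 66 branch applies.
B = 138.5·ln(55.14 − 10) − 305.0 = 138.5·ln 45.14 − 305.0 = 138.5·3.8098 − 305.0 = 222.653.
Rounded: 223.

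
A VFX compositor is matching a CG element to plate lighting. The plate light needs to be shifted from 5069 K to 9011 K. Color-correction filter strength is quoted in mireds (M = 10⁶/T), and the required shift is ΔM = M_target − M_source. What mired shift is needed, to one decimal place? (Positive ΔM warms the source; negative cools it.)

M_source = 10⁶/5069 = 197.278; M_target = 10⁶/9011 = 110.975.
ΔM = 110.975 − 197.278 = -86.302 → -86.3 mireds, a cooling shift.

-86.3 mireds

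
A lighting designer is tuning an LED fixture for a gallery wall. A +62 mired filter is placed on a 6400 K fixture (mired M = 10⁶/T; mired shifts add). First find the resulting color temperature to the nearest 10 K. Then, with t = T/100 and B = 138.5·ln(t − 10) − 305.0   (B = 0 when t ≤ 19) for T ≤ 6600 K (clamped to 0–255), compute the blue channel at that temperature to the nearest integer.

M_in = 10⁶/6400 = 156.25; M_out = 156.25 + (+62) = 218.25.
T_out = 10⁶/218.25 = 4581.9 K → 4580 K; t = 45.8.
B = 138.5·ln(45.8 − 10) − 305.0 = 138.5·ln 35.8 − 305.0 = 138.5·3.5779 − 305.0 = 190.546.
Rounded: 191.

191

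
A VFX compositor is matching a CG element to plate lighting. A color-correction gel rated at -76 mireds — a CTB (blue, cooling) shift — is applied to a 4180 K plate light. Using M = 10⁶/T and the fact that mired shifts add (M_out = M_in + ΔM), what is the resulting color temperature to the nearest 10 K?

M_in = 10⁶/4180 = 239.23 mireds.
M_out = 239.23 + (-76) = 163.23 mireds.
T_out = 10⁶/163.23 = 6126.2 K → 6130 K.

6130 K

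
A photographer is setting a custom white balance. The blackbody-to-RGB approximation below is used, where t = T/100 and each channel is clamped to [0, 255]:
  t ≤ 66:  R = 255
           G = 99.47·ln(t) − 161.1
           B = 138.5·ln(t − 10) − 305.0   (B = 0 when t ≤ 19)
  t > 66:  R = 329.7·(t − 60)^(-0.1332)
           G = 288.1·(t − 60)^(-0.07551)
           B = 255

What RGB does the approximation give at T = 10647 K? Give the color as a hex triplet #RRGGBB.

#C6D8FF

t = 10647/100 = 106.47; the t > 66 branch applies.
R = 329.7·(106.47 − 60)^(-0.1332) = 329.7·46.47^(-0.1332) = 329.7·0.59970 = 197.720.
G = 288.1·(106.47 − 60)^(-0.07551) = 288.1·46.47^(-0.07551) = 288.1·0.74836 = 215.603.
B = 255 by definition for t > 66.
Rounded: (198, 216, 255).
In hex: #C6D8FF.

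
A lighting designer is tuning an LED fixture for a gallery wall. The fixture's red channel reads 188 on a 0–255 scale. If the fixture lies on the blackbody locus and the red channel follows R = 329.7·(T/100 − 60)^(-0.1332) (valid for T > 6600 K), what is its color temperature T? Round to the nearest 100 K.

(t − 60)^(-0.1332) = 188/329.7 = 0.57022.
t − 60 = 0.57022^(1/-0.1332) = 0.57022^(-7.508) = 67.848, so t = 127.848.
T = 100·t = 12785 K → 12800 K to the nearest 100 K.

12800 K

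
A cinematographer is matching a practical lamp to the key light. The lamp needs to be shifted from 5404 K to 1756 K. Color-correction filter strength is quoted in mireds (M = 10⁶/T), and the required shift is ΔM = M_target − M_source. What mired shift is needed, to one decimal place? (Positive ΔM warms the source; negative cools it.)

+384.4 mireds

M_source = 10⁶/5404 = 185.048; M_target = 10⁶/1756 = 569.476.
ΔM = 569.476 − 185.048 = 384.428 → +384.4 mireds, a warming shift.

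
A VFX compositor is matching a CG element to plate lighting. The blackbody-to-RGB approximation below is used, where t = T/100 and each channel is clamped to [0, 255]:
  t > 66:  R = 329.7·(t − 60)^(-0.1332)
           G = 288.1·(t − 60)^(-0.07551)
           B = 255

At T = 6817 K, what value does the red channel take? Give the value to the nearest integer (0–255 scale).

t = 6817/100 = 68.17; the t > 66 branch applies.
R = 329.7·(68.17 − 60)^(-0.1332) = 329.7·8.17^(-0.1332) = 329.7·0.75595 = 249.236.
Rounded: 249.

249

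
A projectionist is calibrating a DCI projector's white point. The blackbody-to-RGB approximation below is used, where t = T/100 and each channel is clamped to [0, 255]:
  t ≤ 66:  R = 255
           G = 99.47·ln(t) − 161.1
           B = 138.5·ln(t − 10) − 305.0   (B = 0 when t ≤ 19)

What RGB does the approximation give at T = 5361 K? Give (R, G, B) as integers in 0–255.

(255, 235, 218)

t = 5361/100 = 53.61; the t ≤ 66 branch applies.
R = 255 by definition for t ≤ 66.
G = 99.47·ln 53.61 − 161.1 = 99.47·3.9817 − 161.1 = 234.963.
B = 138.5·ln(53.61 − 10) − 305.0 = 138.5·ln 43.61 − 305.0 = 138.5·3.7753 − 305.0 = 217.877.
Rounded: (255, 235, 218).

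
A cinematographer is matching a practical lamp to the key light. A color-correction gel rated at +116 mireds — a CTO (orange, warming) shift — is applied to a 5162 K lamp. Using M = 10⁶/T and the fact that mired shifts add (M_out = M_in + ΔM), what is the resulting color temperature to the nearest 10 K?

3230 K

M_in = 10⁶/5162 = 193.72 mireds.
M_out = 193.72 + (+116) = 309.72 mireds.
T_out = 10⁶/309.72 = 3228.7 K → 3230 K.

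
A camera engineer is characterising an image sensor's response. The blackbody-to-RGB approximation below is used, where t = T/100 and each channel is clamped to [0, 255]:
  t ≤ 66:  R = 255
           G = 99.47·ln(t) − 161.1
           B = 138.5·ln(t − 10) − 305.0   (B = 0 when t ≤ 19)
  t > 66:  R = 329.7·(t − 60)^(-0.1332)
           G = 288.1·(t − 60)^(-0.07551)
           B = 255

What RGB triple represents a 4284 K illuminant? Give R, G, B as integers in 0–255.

t = 4284/100 = 42.84; the t ≤ 66 branch applies.
R = 255 by definition for t ≤ 66.
G = 99.47·ln 42.84 − 161.1 = 99.47·3.7575 − 161.1 = 212.656.
B = 138.5·ln(42.84 − 10) − 305.0 = 138.5·ln 32.84 − 305.0 = 138.5·3.4916 − 305.0 = 178.593.
Rounded: (255, 213, 179).

R=255, G=213, B=179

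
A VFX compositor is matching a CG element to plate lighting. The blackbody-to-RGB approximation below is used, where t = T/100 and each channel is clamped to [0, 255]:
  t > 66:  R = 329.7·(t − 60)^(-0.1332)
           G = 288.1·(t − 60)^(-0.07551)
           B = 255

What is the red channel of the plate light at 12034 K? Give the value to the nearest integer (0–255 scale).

t = 12034/100 = 120.34; the t > 66 branch applies.
R = 329.7·(120.34 − 60)^(-0.1332) = 329.7·60.34^(-0.1332) = 329.7·0.57919 = 190.960.
Rounded: 191.

191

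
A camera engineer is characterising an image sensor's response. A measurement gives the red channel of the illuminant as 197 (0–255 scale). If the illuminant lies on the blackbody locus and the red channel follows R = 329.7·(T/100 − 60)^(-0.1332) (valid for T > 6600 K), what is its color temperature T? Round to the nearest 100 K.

10800 K

(t − 60)^(-0.1332) = 197/329.7 = 0.59751.
t − 60 = 0.59751^(1/-0.1332) = 0.59751^(-7.508) = 47.761, so t = 107.761.
T = 100·t = 10776 K → 10800 K to the nearest 100 K.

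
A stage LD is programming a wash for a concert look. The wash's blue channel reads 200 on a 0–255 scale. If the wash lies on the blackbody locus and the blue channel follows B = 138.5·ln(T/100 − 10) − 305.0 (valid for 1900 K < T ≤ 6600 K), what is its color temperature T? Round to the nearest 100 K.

4800 K

ln(t − 10) = (200 + 305.0) / 138.5 = 3.6462.
t − 10 = e^3.6462 = 38.329, so t = 48.329.
T = 100·t = 4833 K → 4800 K to the nearest 100 K.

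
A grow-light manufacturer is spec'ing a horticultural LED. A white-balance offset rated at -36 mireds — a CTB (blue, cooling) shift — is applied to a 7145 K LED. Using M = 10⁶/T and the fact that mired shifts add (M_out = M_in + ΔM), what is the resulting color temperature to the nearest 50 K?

9600 K

M_in = 10⁶/7145 = 139.96 mireds.
M_out = 139.96 + (-36) = 103.96 mireds.
T_out = 10⁶/103.96 = 9619.3 K → 9600 K.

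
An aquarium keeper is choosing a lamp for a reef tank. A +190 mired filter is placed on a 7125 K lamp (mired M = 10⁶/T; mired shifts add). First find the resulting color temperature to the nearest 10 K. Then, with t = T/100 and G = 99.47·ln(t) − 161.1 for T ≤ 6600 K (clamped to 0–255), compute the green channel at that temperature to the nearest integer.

178

M_in = 10⁶/7125 = 140.35; M_out = 140.35 + (+190) = 330.35.
T_out = 10⁶/330.35 = 3027.1 K → 3030 K; t = 30.3.
G = 99.47·ln 30.3 − 161.1 = 99.47·3.4111 − 161.1 = 178.207.
Rounded: 178.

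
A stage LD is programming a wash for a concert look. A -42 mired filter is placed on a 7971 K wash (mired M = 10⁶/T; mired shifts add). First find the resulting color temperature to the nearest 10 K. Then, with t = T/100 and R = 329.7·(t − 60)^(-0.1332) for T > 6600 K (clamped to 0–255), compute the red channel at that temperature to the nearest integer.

M_in = 10⁶/7971 = 125.45; M_out = 125.45 + (-42) = 83.45.
T_out = 10⁶/83.45 = 11982.5 K → 11980 K; t = 119.8.
R = 329.7·(119.8 − 60)^(-0.1332) = 329.7·59.8^(-0.1332) = 329.7·0.57989 = 191.189.
Rounded: 191.

191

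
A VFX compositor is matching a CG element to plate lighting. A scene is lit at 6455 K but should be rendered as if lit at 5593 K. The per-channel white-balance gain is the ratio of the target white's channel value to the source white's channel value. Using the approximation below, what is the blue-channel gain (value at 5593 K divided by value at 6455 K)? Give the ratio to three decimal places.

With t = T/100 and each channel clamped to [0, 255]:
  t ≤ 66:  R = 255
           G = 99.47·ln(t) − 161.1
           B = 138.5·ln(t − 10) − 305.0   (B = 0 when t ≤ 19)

0.904

At 6455 K (t = 64.55):
  B = 138.5·ln(64.55 − 10) − 305.0 = 138.5·ln 54.55 − 305.0 = 138.5·3.9991 − 305.0 = 248.878.
At 5593 K (t = 55.93):
  B = 138.5·ln(55.93 − 10) − 305.0 = 138.5·ln 45.93 − 305.0 = 138.5·3.8271 − 305.0 = 225.056.
Gain = 225.056 / 248.878 = 0.9043 → 0.904.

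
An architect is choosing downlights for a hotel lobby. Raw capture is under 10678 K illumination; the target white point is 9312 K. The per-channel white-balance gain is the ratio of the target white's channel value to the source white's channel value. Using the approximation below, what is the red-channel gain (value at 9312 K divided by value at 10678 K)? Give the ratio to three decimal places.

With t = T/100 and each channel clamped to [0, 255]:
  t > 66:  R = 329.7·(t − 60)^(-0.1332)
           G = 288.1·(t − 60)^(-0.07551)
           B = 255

At 10678 K (t = 106.78):
  R = 329.7·(106.78 − 60)^(-0.1332) = 329.7·46.78^(-0.1332) = 329.7·0.59917 = 197.545.
At 9312 K (t = 93.12):
  R = 329.7·(93.12 − 60)^(-0.1332) = 329.7·33.12^(-0.1332) = 329.7·0.62737 = 206.844.
Gain = 206.844 / 197.545 = 1.0471 → 1.047.

1.047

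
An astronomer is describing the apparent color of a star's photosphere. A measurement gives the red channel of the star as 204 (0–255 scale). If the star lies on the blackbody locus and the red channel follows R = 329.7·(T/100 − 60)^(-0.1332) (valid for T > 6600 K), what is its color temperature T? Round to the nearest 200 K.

(t − 60)^(-0.1332) = 204/329.7 = 0.61874.
t − 60 = 0.61874^(1/-0.1332) = 0.61874^(-7.508) = 36.748, so t = 96.748.
T = 100·t = 9675 K → 9600 K to the nearest 200 K.

9600 K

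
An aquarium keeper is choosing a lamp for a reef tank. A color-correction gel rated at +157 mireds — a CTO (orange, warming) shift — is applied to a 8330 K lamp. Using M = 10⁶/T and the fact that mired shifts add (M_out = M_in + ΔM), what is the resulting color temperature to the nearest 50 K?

M_in = 10⁶/8330 = 120.05 mireds.
M_out = 120.05 + (+157) = 277.05 mireds.
T_out = 10⁶/277.05 = 3609.5 K → 3600 K.

3600 K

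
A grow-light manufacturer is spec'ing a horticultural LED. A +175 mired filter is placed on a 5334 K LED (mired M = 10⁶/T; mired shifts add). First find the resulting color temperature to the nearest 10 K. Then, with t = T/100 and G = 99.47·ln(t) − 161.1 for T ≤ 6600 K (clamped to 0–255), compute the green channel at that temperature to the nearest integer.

M_in = 10⁶/5334 = 187.48; M_out = 187.48 + (+175) = 362.48.
T_out = 10⁶/362.48 = 2758.8 K → 2760 K; t = 27.6.
G = 99.47·ln 27.6 − 161.1 = 99.47·3.3178 − 161.1 = 168.923.
Rounded: 169.

169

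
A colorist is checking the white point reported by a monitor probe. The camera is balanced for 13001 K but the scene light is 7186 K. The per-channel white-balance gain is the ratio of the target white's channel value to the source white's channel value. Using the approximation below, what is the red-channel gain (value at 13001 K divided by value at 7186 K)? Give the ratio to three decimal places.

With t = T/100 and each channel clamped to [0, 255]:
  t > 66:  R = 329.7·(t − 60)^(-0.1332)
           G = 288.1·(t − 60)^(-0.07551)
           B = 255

At 7186 K (t = 71.86):
  R = 329.7·(71.86 − 60)^(-0.1332) = 329.7·11.86^(-0.1332) = 329.7·0.71934 = 237.165.
At 13001 K (t = 130.01):
  R = 329.7·(130.01 − 60)^(-0.1332) = 329.7·70.01^(-0.1332) = 329.7·0.56784 = 187.216.
Gain = 187.216 / 237.165 = 0.7894 → 0.789.

0.789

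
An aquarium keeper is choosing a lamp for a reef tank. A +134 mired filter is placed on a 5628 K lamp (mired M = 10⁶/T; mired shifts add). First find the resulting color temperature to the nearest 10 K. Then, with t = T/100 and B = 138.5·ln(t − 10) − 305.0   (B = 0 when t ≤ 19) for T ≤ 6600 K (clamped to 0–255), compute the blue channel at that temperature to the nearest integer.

M_in = 10⁶/5628 = 177.68; M_out = 177.68 + (+134) = 311.68.
T_out = 10⁶/311.68 = 3208.4 K → 3210 K; t = 32.1.
B = 138.5·ln(32.1 − 10) − 305.0 = 138.5·ln 22.1 − 305.0 = 138.5·3.0956 − 305.0 = 123.737.
Rounded: 124.

124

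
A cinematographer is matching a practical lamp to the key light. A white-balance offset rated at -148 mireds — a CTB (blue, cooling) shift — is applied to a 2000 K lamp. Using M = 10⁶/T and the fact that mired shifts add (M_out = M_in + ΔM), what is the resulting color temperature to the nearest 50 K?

M_in = 10⁶/2000 = 500.00 mireds.
M_out = 500.00 + (-148) = 352.00 mireds.
T_out = 10⁶/352.00 = 2840.9 K → 2850 K.

2850 K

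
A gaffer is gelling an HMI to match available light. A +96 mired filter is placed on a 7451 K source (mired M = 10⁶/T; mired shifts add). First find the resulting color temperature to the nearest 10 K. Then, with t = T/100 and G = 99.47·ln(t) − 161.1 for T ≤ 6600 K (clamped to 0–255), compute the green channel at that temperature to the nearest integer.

M_in = 10⁶/7451 = 134.21; M_out = 134.21 + (+96) = 230.21.
T_out = 10⁶/230.21 = 4343.9 K → 4340 K; t = 43.4.
G = 99.47·ln 43.4 − 161.1 = 99.47·3.7705 − 161.1 = 213.948.
Rounded: 214.

214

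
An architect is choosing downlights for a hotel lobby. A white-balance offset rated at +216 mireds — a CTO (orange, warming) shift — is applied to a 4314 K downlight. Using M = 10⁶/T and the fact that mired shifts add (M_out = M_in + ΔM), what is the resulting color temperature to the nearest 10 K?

M_in = 10⁶/4314 = 231.80 mireds.
M_out = 231.80 + (+216) = 447.80 mireds.
T_out = 10⁶/447.80 = 2233.1 K → 2230 K.

2230 K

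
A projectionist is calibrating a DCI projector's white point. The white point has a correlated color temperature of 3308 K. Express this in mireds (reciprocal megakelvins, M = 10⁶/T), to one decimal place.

M = 10⁶ / 3308 = 302.297 → 302.3 mireds.

302.3 mireds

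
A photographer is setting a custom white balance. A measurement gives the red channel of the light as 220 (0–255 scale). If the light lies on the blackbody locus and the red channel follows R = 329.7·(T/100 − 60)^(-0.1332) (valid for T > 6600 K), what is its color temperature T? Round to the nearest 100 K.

(t − 60)^(-0.1332) = 220/329.7 = 0.66727.
t − 60 = 0.66727^(1/-0.1332) = 0.66727^(-7.508) = 20.847, so t = 80.847.
T = 100·t = 8085 K → 8100 K to the nearest 100 K.

8100 K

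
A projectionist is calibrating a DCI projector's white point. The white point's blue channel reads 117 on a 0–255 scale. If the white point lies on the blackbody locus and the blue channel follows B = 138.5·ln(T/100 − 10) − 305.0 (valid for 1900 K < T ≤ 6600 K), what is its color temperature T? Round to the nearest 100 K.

3100 K

ln(t − 10) = (117 + 305.0) / 138.5 = 3.0469.
t − 10 = e^3.0469 = 21.051, so t = 31.051.
T = 100·t = 3105 K → 3100 K to the nearest 100 K.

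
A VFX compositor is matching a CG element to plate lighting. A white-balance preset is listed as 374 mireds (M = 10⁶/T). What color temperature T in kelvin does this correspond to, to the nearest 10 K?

T = 10⁶ / 374 = 2673.80 K → 2670 K.

2670 K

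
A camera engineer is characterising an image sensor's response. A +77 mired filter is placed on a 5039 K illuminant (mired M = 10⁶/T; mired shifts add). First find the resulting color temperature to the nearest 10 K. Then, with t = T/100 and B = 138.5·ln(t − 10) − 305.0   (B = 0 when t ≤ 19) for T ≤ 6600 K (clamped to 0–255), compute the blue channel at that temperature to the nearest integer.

M_in = 10⁶/5039 = 198.45; M_out = 198.45 + (+77) = 275.45.
T_out = 10⁶/275.45 = 3630.4 K → 3630 K; t = 36.3.
B = 138.5·ln(36.3 − 10) − 305.0 = 138.5·ln 26.3 − 305.0 = 138.5·3.2696 − 305.0 = 147.835.
Rounded: 148.

148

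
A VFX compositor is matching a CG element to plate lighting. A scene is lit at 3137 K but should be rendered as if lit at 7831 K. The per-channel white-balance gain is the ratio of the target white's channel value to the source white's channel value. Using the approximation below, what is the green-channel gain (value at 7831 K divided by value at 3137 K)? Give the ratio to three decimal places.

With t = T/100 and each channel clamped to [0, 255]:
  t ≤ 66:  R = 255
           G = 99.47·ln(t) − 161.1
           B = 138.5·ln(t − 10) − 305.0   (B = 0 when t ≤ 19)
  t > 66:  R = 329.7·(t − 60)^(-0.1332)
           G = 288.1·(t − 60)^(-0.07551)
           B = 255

1.273

At 3137 K (t = 31.37):
  G = 99.47·ln 31.37 − 161.1 = 99.47·3.4459 − 161.1 = 181.659.
At 7831 K (t = 78.31):
  G = 288.1·(78.31 − 60)^(-0.07551) = 288.1·18.31^(-0.07551) = 288.1·0.80289 = 231.312.
Gain = 231.312 / 181.659 = 1.2733 → 1.273.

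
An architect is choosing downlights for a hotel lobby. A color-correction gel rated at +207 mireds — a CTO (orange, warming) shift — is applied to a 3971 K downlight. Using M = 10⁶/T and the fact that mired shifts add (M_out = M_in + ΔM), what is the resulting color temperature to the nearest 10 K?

2180 K

M_in = 10⁶/3971 = 251.83 mireds.
M_out = 251.83 + (+207) = 458.83 mireds.
T_out = 10⁶/458.83 = 2179.5 K → 2180 K.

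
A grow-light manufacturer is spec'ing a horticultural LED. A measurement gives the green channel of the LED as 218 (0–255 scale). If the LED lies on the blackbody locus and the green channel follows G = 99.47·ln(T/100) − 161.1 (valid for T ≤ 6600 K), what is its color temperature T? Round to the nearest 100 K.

4500 K

ln t = (218 + 161.1) / 99.47 = 3.8112.
t = e^3.8112 = 45.205.
T = 100·t = 4520 K → 4500 K to the nearest 100 K.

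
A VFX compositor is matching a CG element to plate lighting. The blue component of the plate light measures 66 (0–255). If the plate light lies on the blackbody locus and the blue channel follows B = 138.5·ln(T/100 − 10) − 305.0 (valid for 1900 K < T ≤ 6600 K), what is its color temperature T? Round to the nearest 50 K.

2450 K

ln(t − 10) = (66 + 305.0) / 138.5 = 2.6787.
t − 10 = e^2.6787 = 14.566, so t = 24.566.
T = 100·t = 2457 K → 2450 K to the nearest 50 K.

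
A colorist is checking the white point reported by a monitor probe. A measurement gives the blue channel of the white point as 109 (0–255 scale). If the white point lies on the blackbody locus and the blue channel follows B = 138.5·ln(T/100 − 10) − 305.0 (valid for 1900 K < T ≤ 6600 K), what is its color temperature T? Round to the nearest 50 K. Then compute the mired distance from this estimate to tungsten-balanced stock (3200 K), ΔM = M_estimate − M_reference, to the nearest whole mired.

ln(t − 10) = (109 + 305.0) / 138.5 = 2.9892.
t − 10 = e^2.9892 = 19.869, so t = 29.869.
T = 100·t = 2987 K → 3000 K to the nearest 50 K.
M_estimate = 10⁶/3000 = 333.33; M_reference = 10⁶/3200 = 312.50.
ΔM = 333.33 − 312.50 = 20.83 → +21 mireds.

+21 mireds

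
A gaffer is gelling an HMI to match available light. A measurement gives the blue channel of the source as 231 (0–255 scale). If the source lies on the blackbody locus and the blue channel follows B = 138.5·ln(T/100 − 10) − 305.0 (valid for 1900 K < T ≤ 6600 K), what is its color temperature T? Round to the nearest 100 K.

ln(t − 10) = (231 + 305.0) / 138.5 = 3.8700.
t − 10 = e^3.8700 = 47.944, so t = 57.944.
T = 100·t = 5794 K → 5800 K to the nearest 100 K.

5800 K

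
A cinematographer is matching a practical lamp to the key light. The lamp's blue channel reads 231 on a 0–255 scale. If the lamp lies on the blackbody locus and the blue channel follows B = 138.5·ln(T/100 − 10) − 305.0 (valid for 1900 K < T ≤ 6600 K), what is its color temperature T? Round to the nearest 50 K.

ln(t − 10) = (231 + 305.0) / 138.5 = 3.8700.
t − 10 = e^3.8700 = 47.944, so t = 57.944.
T = 100·t = 5794 K → 5800 K to the nearest 50 K.

5800 K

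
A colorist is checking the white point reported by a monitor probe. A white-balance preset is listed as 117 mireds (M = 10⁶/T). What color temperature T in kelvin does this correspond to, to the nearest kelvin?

T = 10⁶ / 117 = 8547.01 K → 8547 K.

8547 K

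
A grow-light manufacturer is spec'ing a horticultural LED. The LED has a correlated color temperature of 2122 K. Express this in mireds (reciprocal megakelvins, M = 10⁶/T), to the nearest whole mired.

471 mireds

M = 10⁶ / 2122 = 471.254 → 471 mireds.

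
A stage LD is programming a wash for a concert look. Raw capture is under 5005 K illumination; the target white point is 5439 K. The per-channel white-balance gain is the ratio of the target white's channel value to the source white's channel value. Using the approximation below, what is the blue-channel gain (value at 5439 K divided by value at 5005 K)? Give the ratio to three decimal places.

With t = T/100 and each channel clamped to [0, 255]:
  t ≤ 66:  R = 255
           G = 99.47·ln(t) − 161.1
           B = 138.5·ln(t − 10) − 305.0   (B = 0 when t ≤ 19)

At 5005 K (t = 50.05):
  B = 138.5·ln(50.05 − 10) − 305.0 = 138.5·ln 40.05 − 305.0 = 138.5·3.6901 − 305.0 = 206.083.
At 5439 K (t = 54.39):
  B = 138.5·ln(54.39 − 10) − 305.0 = 138.5·ln 44.39 − 305.0 = 138.5·3.7930 − 305.0 = 220.332.
Gain = 220.332 / 206.083 = 1.0691 → 1.069.

1.069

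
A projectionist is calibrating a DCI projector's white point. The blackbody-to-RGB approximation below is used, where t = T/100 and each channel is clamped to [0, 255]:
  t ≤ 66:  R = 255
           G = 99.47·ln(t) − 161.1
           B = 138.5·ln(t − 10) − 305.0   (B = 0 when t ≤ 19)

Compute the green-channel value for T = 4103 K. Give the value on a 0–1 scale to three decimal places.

t = 4103/100 = 41.03; the t ≤ 66 branch applies.
G = 99.47·ln 41.03 − 161.1 = 99.47·3.7143 − 161.1 = 208.362.
On a 0–1 scale: 208.362/255 = 0.8171 → 0.817.

0.817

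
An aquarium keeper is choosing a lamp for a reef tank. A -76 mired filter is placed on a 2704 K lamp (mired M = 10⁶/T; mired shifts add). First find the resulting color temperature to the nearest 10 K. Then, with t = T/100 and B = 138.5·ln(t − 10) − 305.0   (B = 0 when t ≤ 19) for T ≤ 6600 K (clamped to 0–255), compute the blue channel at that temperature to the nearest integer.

M_in = 10⁶/2704 = 369.82; M_out = 369.82 + (-76) = 293.82.
T_out = 10⁶/293.82 = 3403.4 K → 3400 K; t = 34.
B = 138.5·ln(34 − 10) − 305.0 = 138.5·ln 24 − 305.0 = 138.5·3.1781 − 305.0 = 135.160.
Rounded: 135.

135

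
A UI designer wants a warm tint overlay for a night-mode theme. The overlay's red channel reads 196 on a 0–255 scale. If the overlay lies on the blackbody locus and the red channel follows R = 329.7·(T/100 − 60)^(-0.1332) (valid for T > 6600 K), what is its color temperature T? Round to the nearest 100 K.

(t − 60)^(-0.1332) = 196/329.7 = 0.59448.
t − 60 = 0.59448^(1/-0.1332) = 0.59448^(-7.508) = 49.621, so t = 109.621.
T = 100·t = 10962 K → 11000 K to the nearest 100 K.

11000 K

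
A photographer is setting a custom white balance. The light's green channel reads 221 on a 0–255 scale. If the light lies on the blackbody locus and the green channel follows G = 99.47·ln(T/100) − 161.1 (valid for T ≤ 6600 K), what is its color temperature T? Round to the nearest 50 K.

4650 K

ln t = (221 + 161.1) / 99.47 = 3.8414.
t = e^3.8414 = 46.589.
T = 100·t = 4659 K → 4650 K to the nearest 50 K.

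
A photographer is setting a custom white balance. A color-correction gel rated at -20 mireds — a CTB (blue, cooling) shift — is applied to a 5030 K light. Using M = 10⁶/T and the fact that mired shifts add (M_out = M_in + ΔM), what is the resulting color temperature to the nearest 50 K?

5600 K

M_in = 10⁶/5030 = 198.81 mireds.
M_out = 198.81 + (-20) = 178.81 mireds.
T_out = 10⁶/178.81 = 5592.6 K → 5600 K.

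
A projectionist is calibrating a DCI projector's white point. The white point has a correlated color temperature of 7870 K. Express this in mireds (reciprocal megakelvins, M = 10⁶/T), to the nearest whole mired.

M = 10⁶ / 7870 = 127.065 → 127 mireds.

127 mireds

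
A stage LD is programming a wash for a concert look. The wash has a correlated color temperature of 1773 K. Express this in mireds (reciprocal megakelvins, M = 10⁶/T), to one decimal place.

564.0 mireds

M = 10⁶ / 1773 = 564.016 → 564.0 mireds.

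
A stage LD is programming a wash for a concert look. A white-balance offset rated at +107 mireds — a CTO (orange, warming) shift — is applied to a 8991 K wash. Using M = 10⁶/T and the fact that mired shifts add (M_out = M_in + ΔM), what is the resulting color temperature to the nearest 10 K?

4580 K

M_in = 10⁶/8991 = 111.22 mireds.
M_out = 111.22 + (+107) = 218.22 mireds.
T_out = 10⁶/218.22 = 4582.5 K → 4580 K.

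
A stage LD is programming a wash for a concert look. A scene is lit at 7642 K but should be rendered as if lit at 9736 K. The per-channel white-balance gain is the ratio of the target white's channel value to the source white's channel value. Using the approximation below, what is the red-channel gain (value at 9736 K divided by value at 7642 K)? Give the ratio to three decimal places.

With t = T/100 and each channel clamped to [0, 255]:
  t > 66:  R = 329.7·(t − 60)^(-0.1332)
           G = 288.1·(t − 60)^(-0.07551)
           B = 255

0.896

At 7642 K (t = 76.42):
  R = 329.7·(76.42 − 60)^(-0.1332) = 329.7·16.42^(-0.1332) = 329.7·0.68883 = 227.107.
At 9736 K (t = 97.36):
  R = 329.7·(97.36 − 60)^(-0.1332) = 329.7·37.36^(-0.1332) = 329.7·0.61738 = 203.552.
Gain = 203.552 / 227.107 = 0.8963 → 0.896.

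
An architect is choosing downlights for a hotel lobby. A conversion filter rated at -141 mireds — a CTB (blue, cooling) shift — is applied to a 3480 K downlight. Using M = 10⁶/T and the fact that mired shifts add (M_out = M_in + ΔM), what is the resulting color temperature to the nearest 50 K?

6850 K

M_in = 10⁶/3480 = 287.36 mireds.
M_out = 287.36 + (-141) = 146.36 mireds.
T_out = 10⁶/146.36 = 6832.6 K → 6850 K.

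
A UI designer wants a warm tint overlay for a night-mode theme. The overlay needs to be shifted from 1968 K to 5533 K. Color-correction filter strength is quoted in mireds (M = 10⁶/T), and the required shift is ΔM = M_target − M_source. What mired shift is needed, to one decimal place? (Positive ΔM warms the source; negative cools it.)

M_source = 10⁶/1968 = 508.130; M_target = 10⁶/5533 = 180.734.
ΔM = 180.734 − 508.130 = -327.396 → -327.4 mireds, a cooling shift.

-327.4 mireds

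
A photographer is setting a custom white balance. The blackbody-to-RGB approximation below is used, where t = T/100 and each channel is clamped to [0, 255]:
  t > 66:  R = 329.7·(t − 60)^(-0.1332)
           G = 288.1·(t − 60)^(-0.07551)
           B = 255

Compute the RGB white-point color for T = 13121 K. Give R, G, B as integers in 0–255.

t = 13121/100 = 131.21; the t > 66 branch applies.
R = 329.7·(131.21 − 60)^(-0.1332) = 329.7·71.21^(-0.1332) = 329.7·0.56655 = 186.793.
G = 288.1·(131.21 − 60)^(-0.07551) = 288.1·71.21^(-0.07551) = 288.1·0.72463 = 208.765.
B = 255 by definition for t > 66.
Rounded: (187, 209, 255).

R=187, G=209, B=255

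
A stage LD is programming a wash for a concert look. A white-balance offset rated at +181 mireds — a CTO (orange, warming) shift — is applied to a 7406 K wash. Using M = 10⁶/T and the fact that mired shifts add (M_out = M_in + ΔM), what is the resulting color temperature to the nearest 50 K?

M_in = 10⁶/7406 = 135.03 mireds.
M_out = 135.03 + (+181) = 316.03 mireds.
T_out = 10⁶/316.03 = 3164.3 K → 3150 K.

3150 K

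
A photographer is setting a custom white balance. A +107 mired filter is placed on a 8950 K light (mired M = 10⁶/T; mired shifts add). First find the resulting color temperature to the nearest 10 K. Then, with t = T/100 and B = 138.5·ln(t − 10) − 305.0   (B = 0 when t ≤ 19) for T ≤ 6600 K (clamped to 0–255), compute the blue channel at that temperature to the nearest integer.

M_in = 10⁶/8950 = 111.73; M_out = 111.73 + (+107) = 218.73.
T_out = 10⁶/218.73 = 4571.8 K → 4570 K; t = 45.7.
B = 138.5·ln(45.7 − 10) − 305.0 = 138.5·ln 35.7 − 305.0 = 138.5·3.5752 − 305.0 = 190.158.
Rounded: 190.

190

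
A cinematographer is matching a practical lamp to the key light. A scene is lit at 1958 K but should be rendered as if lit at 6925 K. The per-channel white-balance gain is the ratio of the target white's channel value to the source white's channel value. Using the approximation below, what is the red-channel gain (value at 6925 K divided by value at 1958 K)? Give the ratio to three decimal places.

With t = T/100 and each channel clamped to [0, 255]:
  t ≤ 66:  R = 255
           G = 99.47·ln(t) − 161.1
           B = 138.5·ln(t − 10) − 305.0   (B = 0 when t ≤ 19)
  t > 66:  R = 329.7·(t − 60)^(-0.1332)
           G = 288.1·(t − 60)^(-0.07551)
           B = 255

At 1958 K (t = 19.58):
  R = 255 by definition for t ≤ 66.
At 6925 K (t = 69.25):
  R = 329.7·(69.25 − 60)^(-0.1332) = 329.7·9.25^(-0.1332) = 329.7·0.74355 = 245.148.
Gain = 245.148 / 255.000 = 0.9614 → 0.961.

0.961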